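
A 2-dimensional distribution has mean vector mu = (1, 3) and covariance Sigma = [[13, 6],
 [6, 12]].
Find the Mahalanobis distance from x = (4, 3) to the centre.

Step 1 — centre the observation: (x - mu) = (3, 0).

Step 2 — invert Sigma. det(Sigma) = 13·12 - (6)² = 120.
  Sigma^{-1} = (1/det) · [[d, -b], [-b, a]] = [[0.1, -0.05],
 [-0.05, 0.1083]].

Step 3 — form the quadratic (x - mu)^T · Sigma^{-1} · (x - mu):
  Sigma^{-1} · (x - mu) = (0.3, -0.15).
  (x - mu)^T · [Sigma^{-1} · (x - mu)] = (3)·(0.3) + (0)·(-0.15) = 0.9.

Step 4 — take square root: d = √(0.9) ≈ 0.9487.

d(x, mu) = √(0.9) ≈ 0.9487


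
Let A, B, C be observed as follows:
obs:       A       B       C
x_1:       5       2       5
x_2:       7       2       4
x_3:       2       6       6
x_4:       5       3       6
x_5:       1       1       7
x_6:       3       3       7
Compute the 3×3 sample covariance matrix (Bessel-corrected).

Step 1 — column means:
  mean(A) = (5 + 7 + 2 + 5 + 1 + 3) / 6 = 23/6 = 3.8333
  mean(B) = (2 + 2 + 6 + 3 + 1 + 3) / 6 = 17/6 = 2.8333
  mean(C) = (5 + 4 + 6 + 6 + 7 + 7) / 6 = 35/6 = 5.8333

Step 2 — sample covariance S[i,j] = (1/(n-1)) · Σ_k (x_{k,i} - mean_i) · (x_{k,j} - mean_j), with n-1 = 5.
  S[A,A] = ((1.1667)·(1.1667) + (3.1667)·(3.1667) + (-1.8333)·(-1.8333) + (1.1667)·(1.1667) + (-2.8333)·(-2.8333) + (-0.8333)·(-0.8333)) / 5 = 24.8333/5 = 4.9667
  S[A,B] = ((1.1667)·(-0.8333) + (3.1667)·(-0.8333) + (-1.8333)·(3.1667) + (1.1667)·(0.1667) + (-2.8333)·(-1.8333) + (-0.8333)·(0.1667)) / 5 = -4.1667/5 = -0.8333
  S[A,C] = ((1.1667)·(-0.8333) + (3.1667)·(-1.8333) + (-1.8333)·(0.1667) + (1.1667)·(0.1667) + (-2.8333)·(1.1667) + (-0.8333)·(1.1667)) / 5 = -11.1667/5 = -2.2333
  S[B,B] = ((-0.8333)·(-0.8333) + (-0.8333)·(-0.8333) + (3.1667)·(3.1667) + (0.1667)·(0.1667) + (-1.8333)·(-1.8333) + (0.1667)·(0.1667)) / 5 = 14.8333/5 = 2.9667
  S[B,C] = ((-0.8333)·(-0.8333) + (-0.8333)·(-1.8333) + (3.1667)·(0.1667) + (0.1667)·(0.1667) + (-1.8333)·(1.1667) + (0.1667)·(1.1667)) / 5 = 0.8333/5 = 0.1667
  S[C,C] = ((-0.8333)·(-0.8333) + (-1.8333)·(-1.8333) + (0.1667)·(0.1667) + (0.1667)·(0.1667) + (1.1667)·(1.1667) + (1.1667)·(1.1667)) / 5 = 6.8333/5 = 1.3667

S is symmetric (S[j,i] = S[i,j]). Assembling:

S = [[4.9667, -0.8333, -2.2333],
 [-0.8333, 2.9667, 0.1667],
 [-2.2333, 0.1667, 1.3667]]


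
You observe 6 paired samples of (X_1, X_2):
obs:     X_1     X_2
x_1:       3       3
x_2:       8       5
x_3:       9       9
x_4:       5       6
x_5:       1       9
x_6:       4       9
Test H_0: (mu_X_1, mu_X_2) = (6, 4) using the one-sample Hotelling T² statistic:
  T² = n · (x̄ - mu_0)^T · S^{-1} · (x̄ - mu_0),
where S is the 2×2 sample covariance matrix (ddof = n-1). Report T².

Step 1 — sample mean vector:
  mean(X_1) = (3 + 8 + 9 + 5 + 1 + 4) / 6 = 30/6 = 5
  mean(X_2) = (3 + 5 + 9 + 6 + 9 + 9) / 6 = 41/6 = 6.8333
  x̄ = (5, 6.8333),  deviation x̄ - mu_0 = (5, 6.8333) - (6, 4) = (-1, 2.8333).

Step 2 — sample covariance matrix, S[i,j] = (1/(n-1)) · Σ_k (x_{k,i} - mean_i) · (x_{k,j} - mean_j), divisor n-1 = 5:
  S[X_1,X_1] = ((-2)·(-2) + (3)·(3) + (4)·(4) + (0)·(0) + (-4)·(-4) + (-1)·(-1)) / 5 = 46/5 = 9.2
  S[X_1,X_2] = ((-2)·(-3.8333) + (3)·(-1.8333) + (4)·(2.1667) + (0)·(-0.8333) + (-4)·(2.1667) + (-1)·(2.1667)) / 5 = 0/5 = 0
  S[X_2,X_2] = ((-3.8333)·(-3.8333) + (-1.8333)·(-1.8333) + (2.1667)·(2.1667) + (-0.8333)·(-0.8333) + (2.1667)·(2.1667) + (2.1667)·(2.1667)) / 5 = 32.8333/5 = 6.5667
  S = [[9.2, 0],
 [0, 6.5667]].

Step 3 — invert S. det(S) = 9.2·6.5667 - (0)² = 60.4133.
  S^{-1} = (1/det) · [[d, -b], [-b, a]] = [[0.1087, 0],
 [0, 0.1523]].

Step 4 — quadratic form (x̄ - mu_0)^T · S^{-1} · (x̄ - mu_0):
  S^{-1} · (x̄ - mu_0) = (-0.1087, 0.4315),
  (x̄ - mu_0)^T · [...] = (-1)·(-0.1087) + (2.8333)·(0.4315) = 1.3312.

Step 5 — scale by n: T² = 6 · 1.3312 = 7.9872.

T² ≈ 7.9872


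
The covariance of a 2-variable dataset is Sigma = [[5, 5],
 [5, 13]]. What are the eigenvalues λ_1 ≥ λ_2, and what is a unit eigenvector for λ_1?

Step 1 — characteristic polynomial of 2×2 Sigma:
  det(Sigma - λI) = λ² - trace · λ + det = 0.
  trace = 5 + 13 = 18, det = 5·13 - (5)² = 40.
Step 2 — discriminant:
  Δ = trace² - 4·det = 324 - 160 = 164.
Step 3 — eigenvalues:
  λ = (trace ± √Δ)/2 = (18 ± 12.8062)/2,
  λ_1 = 15.4031,  λ_2 = 2.5969.

Step 4 — unit eigenvector for λ_1: solve (Sigma - λ_1 I)v = 0. First row:
  (5 - 15.4031)·v_x + (5)·v_y = 0, i.e. (-10.4031)·v_x + (5)·v_y = 0,
  so v ∝ (b, λ_1 - a) = (5, 10.4031) = u.
  ||u|| = √((5)² + (10.4031)²) = √(133.225) ≈ 11.5423,
  v_1 = u/||u|| ≈ (0.4332, 0.9013) (||v_1|| = 1).

λ_1 = 15.4031,  λ_2 = 2.5969;  v_1 ≈ (0.4332, 0.9013)


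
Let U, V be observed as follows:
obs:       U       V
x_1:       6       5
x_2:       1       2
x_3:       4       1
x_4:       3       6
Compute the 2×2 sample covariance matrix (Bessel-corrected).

Step 1 — column means:
  mean(U) = (6 + 1 + 4 + 3) / 4 = 14/4 = 3.5
  mean(V) = (5 + 2 + 1 + 6) / 4 = 14/4 = 3.5

Step 2 — sample covariance S[i,j] = (1/(n-1)) · Σ_k (x_{k,i} - mean_i) · (x_{k,j} - mean_j), with n-1 = 3.
  S[U,U] = ((2.5)·(2.5) + (-2.5)·(-2.5) + (0.5)·(0.5) + (-0.5)·(-0.5)) / 3 = 13/3 = 4.3333
  S[U,V] = ((2.5)·(1.5) + (-2.5)·(-1.5) + (0.5)·(-2.5) + (-0.5)·(2.5)) / 3 = 5/3 = 1.6667
  S[V,V] = ((1.5)·(1.5) + (-1.5)·(-1.5) + (-2.5)·(-2.5) + (2.5)·(2.5)) / 3 = 17/3 = 5.6667

S is symmetric (S[j,i] = S[i,j]). Assembling:

S = [[4.3333, 1.6667],
 [1.6667, 5.6667]]


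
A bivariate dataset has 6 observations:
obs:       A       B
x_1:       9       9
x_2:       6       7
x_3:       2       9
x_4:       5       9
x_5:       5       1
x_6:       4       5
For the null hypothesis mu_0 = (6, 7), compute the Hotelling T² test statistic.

Step 1 — sample mean vector:
  mean(A) = (9 + 6 + 2 + 5 + 5 + 4) / 6 = 31/6 = 5.1667
  mean(B) = (9 + 7 + 9 + 9 + 1 + 5) / 6 = 40/6 = 6.6667
  x̄ = (5.1667, 6.6667),  deviation x̄ - mu_0 = (5.1667, 6.6667) - (6, 7) = (-0.8333, -0.3333).

Step 2 — sample covariance matrix, S[i,j] = (1/(n-1)) · Σ_k (x_{k,i} - mean_i) · (x_{k,j} - mean_j), divisor n-1 = 5:
  S[A,A] = ((3.8333)·(3.8333) + (0.8333)·(0.8333) + (-3.1667)·(-3.1667) + (-0.1667)·(-0.1667) + (-0.1667)·(-0.1667) + (-1.1667)·(-1.1667)) / 5 = 26.8333/5 = 5.3667
  S[A,B] = ((3.8333)·(2.3333) + (0.8333)·(0.3333) + (-3.1667)·(2.3333) + (-0.1667)·(2.3333) + (-0.1667)·(-5.6667) + (-1.1667)·(-1.6667)) / 5 = 4.3333/5 = 0.8667
  S[B,B] = ((2.3333)·(2.3333) + (0.3333)·(0.3333) + (2.3333)·(2.3333) + (2.3333)·(2.3333) + (-5.6667)·(-5.6667) + (-1.6667)·(-1.6667)) / 5 = 51.3333/5 = 10.2667
  S = [[5.3667, 0.8667],
 [0.8667, 10.2667]].

Step 3 — invert S. det(S) = 5.3667·10.2667 - (0.8667)² = 54.3467.
  S^{-1} = (1/det) · [[d, -b], [-b, a]] = [[0.1889, -0.0159],
 [-0.0159, 0.0987]].

Step 4 — quadratic form (x̄ - mu_0)^T · S^{-1} · (x̄ - mu_0):
  S^{-1} · (x̄ - mu_0) = (-0.1521, -0.0196),
  (x̄ - mu_0)^T · [...] = (-0.8333)·(-0.1521) + (-0.3333)·(-0.0196) = 0.1333.

Step 5 — scale by n: T² = 6 · 0.1333 = 0.7998.

T² ≈ 0.7998


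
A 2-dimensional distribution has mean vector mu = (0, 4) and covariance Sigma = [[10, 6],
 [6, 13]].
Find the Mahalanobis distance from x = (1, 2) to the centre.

Step 1 — centre the observation: (x - mu) = (1, -2).

Step 2 — invert Sigma. det(Sigma) = 10·13 - (6)² = 94.
  Sigma^{-1} = (1/det) · [[d, -b], [-b, a]] = [[0.1383, -0.0638],
 [-0.0638, 0.1064]].

Step 3 — form the quadratic (x - mu)^T · Sigma^{-1} · (x - mu):
  Sigma^{-1} · (x - mu) = (0.266, -0.2766).
  (x - mu)^T · [Sigma^{-1} · (x - mu)] = (1)·(0.266) + (-2)·(-0.2766) = 0.8191.

Step 4 — take square root: d = √(0.8191) ≈ 0.9051.

d(x, mu) = √(0.8191) ≈ 0.9051


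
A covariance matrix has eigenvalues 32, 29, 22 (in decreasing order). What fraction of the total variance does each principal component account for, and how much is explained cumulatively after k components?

Step 1 — total variance = trace(Sigma) = Σ λ_i = 32 + 29 + 22 = 83.

Step 2 — fraction explained by component i = λ_i / Σ λ:
  PC1: 32/83 = 0.3855
  PC2: 29/83 = 0.3494
  PC3: 22/83 = 0.2651

Step 3 — cumulative fraction after k components = (λ_1 + ... + λ_k) / Σ λ:
  k = 1: 32/83 = 0.3855
  k = 2: (32 + 29)/83 = 61/83 = 0.7349
  k = 3: (32 + 29 + 22)/83 = 83/83 = 1

Summary (fraction, with percent):

explained: PC1 0.3855 (38.55%), PC2 0.3494 (34.94%), PC3 0.2651 (26.51%);  cumulative: 0.3855, 0.7349, 1


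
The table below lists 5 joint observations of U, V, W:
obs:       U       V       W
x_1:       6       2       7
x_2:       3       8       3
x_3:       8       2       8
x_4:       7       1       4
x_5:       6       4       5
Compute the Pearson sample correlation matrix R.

Step 1 — column means:
  mean(U) = (6 + 3 + 8 + 7 + 6) / 5 = 30/5 = 6
  mean(V) = (2 + 8 + 2 + 1 + 4) / 5 = 17/5 = 3.4
  mean(W) = (7 + 3 + 8 + 4 + 5) / 5 = 27/5 = 5.4

Step 2 — sample variances and covariances s[i,j] = (1/(n-1)) · Σ_k (x_{k,i} - mean_i) · (x_{k,j} - mean_j), with n-1 = 4:
  s[U,U] = ((0)·(0) + (-3)·(-3) + (2)·(2) + (1)·(1) + (0)·(0)) / 4 = 14/4 = 3.5
  s[U,V] = ((0)·(-1.4) + (-3)·(4.6) + (2)·(-1.4) + (1)·(-2.4) + (0)·(0.6)) / 4 = -19/4 = -4.75
  s[U,W] = ((0)·(1.6) + (-3)·(-2.4) + (2)·(2.6) + (1)·(-1.4) + (0)·(-0.4)) / 4 = 11/4 = 2.75
  s[V,V] = ((-1.4)·(-1.4) + (4.6)·(4.6) + (-1.4)·(-1.4) + (-2.4)·(-2.4) + (0.6)·(0.6)) / 4 = 31.2/4 = 7.8
  s[V,W] = ((-1.4)·(1.6) + (4.6)·(-2.4) + (-1.4)·(2.6) + (-2.4)·(-1.4) + (0.6)·(-0.4)) / 4 = -13.8/4 = -3.45
  s[W,W] = ((1.6)·(1.6) + (-2.4)·(-2.4) + (2.6)·(2.6) + (-1.4)·(-1.4) + (-0.4)·(-0.4)) / 4 = 17.2/4 = 4.3
  Sample standard deviations s_i = √(s[i,i]):
  s(U) = √(3.5) = 1.8708
  s(V) = √(7.8) = 2.7928
  s(W) = √(4.3) = 2.0736

Step 3 — r_{ij} = s_{ij} / (s_i · s_j):
  r[U,U] = 1 (diagonal).
  r[U,V] = -4.75 / (1.8708 · 2.7928) = -4.75 / 5.2249 = -0.9091
  r[U,W] = 2.75 / (1.8708 · 2.0736) = 2.75 / 3.8794 = 0.7089
  r[V,V] = 1 (diagonal).
  r[V,W] = -3.45 / (2.7928 · 2.0736) = -3.45 / 5.7914 = -0.5957
  r[W,W] = 1 (diagonal).

R is symmetric with unit diagonal. Assembling:

R = [[1, -0.9091, 0.7089],
 [-0.9091, 1, -0.5957],
 [0.7089, -0.5957, 1]]


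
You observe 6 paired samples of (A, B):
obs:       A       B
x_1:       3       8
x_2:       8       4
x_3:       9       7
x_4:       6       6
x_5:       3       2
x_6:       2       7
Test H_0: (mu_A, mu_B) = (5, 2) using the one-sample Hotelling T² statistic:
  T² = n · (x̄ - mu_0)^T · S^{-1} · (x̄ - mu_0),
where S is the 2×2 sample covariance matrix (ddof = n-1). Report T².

Step 1 — sample mean vector:
  mean(A) = (3 + 8 + 9 + 6 + 3 + 2) / 6 = 31/6 = 5.1667
  mean(B) = (8 + 4 + 7 + 6 + 2 + 7) / 6 = 34/6 = 5.6667
  x̄ = (5.1667, 5.6667),  deviation x̄ - mu_0 = (5.1667, 5.6667) - (5, 2) = (0.1667, 3.6667).

Step 2 — sample covariance matrix, S[i,j] = (1/(n-1)) · Σ_k (x_{k,i} - mean_i) · (x_{k,j} - mean_j), divisor n-1 = 5:
  S[A,A] = ((-2.1667)·(-2.1667) + (2.8333)·(2.8333) + (3.8333)·(3.8333) + (0.8333)·(0.8333) + (-2.1667)·(-2.1667) + (-3.1667)·(-3.1667)) / 5 = 42.8333/5 = 8.5667
  S[A,B] = ((-2.1667)·(2.3333) + (2.8333)·(-1.6667) + (3.8333)·(1.3333) + (0.8333)·(0.3333) + (-2.1667)·(-3.6667) + (-3.1667)·(1.3333)) / 5 = -0.6667/5 = -0.1333
  S[B,B] = ((2.3333)·(2.3333) + (-1.6667)·(-1.6667) + (1.3333)·(1.3333) + (0.3333)·(0.3333) + (-3.6667)·(-3.6667) + (1.3333)·(1.3333)) / 5 = 25.3333/5 = 5.0667
  S = [[8.5667, -0.1333],
 [-0.1333, 5.0667]].

Step 3 — invert S. det(S) = 8.5667·5.0667 - (-0.1333)² = 43.3867.
  S^{-1} = (1/det) · [[d, -b], [-b, a]] = [[0.1168, 0.0031],
 [0.0031, 0.1974]].

Step 4 — quadratic form (x̄ - mu_0)^T · S^{-1} · (x̄ - mu_0):
  S^{-1} · (x̄ - mu_0) = (0.0307, 0.7245),
  (x̄ - mu_0)^T · [...] = (0.1667)·(0.0307) + (3.6667)·(0.7245) = 2.6616.

Step 5 — scale by n: T² = 6 · 2.6616 = 15.9696.

T² ≈ 15.9696


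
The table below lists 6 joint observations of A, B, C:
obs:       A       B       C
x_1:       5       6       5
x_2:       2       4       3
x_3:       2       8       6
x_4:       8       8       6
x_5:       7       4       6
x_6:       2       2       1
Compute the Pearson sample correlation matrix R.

Step 1 — column means:
  mean(A) = (5 + 2 + 2 + 8 + 7 + 2) / 6 = 26/6 = 4.3333
  mean(B) = (6 + 4 + 8 + 8 + 4 + 2) / 6 = 32/6 = 5.3333
  mean(C) = (5 + 3 + 6 + 6 + 6 + 1) / 6 = 27/6 = 4.5

Step 2 — sample variances and covariances s[i,j] = (1/(n-1)) · Σ_k (x_{k,i} - mean_i) · (x_{k,j} - mean_j), with n-1 = 5:
  s[A,A] = ((0.6667)·(0.6667) + (-2.3333)·(-2.3333) + (-2.3333)·(-2.3333) + (3.6667)·(3.6667) + (2.6667)·(2.6667) + (-2.3333)·(-2.3333)) / 5 = 37.3333/5 = 7.4667
  s[A,B] = ((0.6667)·(0.6667) + (-2.3333)·(-1.3333) + (-2.3333)·(2.6667) + (3.6667)·(2.6667) + (2.6667)·(-1.3333) + (-2.3333)·(-3.3333)) / 5 = 11.3333/5 = 2.2667
  s[A,C] = ((0.6667)·(0.5) + (-2.3333)·(-1.5) + (-2.3333)·(1.5) + (3.6667)·(1.5) + (2.6667)·(1.5) + (-2.3333)·(-3.5)) / 5 = 18/5 = 3.6
  s[B,B] = ((0.6667)·(0.6667) + (-1.3333)·(-1.3333) + (2.6667)·(2.6667) + (2.6667)·(2.6667) + (-1.3333)·(-1.3333) + (-3.3333)·(-3.3333)) / 5 = 29.3333/5 = 5.8667
  s[B,C] = ((0.6667)·(0.5) + (-1.3333)·(-1.5) + (2.6667)·(1.5) + (2.6667)·(1.5) + (-1.3333)·(1.5) + (-3.3333)·(-3.5)) / 5 = 20/5 = 4
  s[C,C] = ((0.5)·(0.5) + (-1.5)·(-1.5) + (1.5)·(1.5) + (1.5)·(1.5) + (1.5)·(1.5) + (-3.5)·(-3.5)) / 5 = 21.5/5 = 4.3
  Sample standard deviations s_i = √(s[i,i]):
  s(A) = √(7.4667) = 2.7325
  s(B) = √(5.8667) = 2.4221
  s(C) = √(4.3) = 2.0736

Step 3 — r_{ij} = s_{ij} / (s_i · s_j):
  r[A,A] = 1 (diagonal).
  r[A,B] = 2.2667 / (2.7325 · 2.4221) = 2.2667 / 6.6185 = 0.3425
  r[A,C] = 3.6 / (2.7325 · 2.0736) = 3.6 / 5.6663 = 0.6353
  r[B,B] = 1 (diagonal).
  r[B,C] = 4 / (2.4221 · 2.0736) = 4 / 5.0226 = 0.7964
  r[C,C] = 1 (diagonal).

R is symmetric with unit diagonal. Assembling:

R = [[1, 0.3425, 0.6353],
 [0.3425, 1, 0.7964],
 [0.6353, 0.7964, 1]]


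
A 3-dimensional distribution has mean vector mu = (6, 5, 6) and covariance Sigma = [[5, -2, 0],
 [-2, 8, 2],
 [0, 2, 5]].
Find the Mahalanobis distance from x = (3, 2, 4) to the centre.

Step 1 — centre the observation: (x - mu) = (-3, -3, -2).

Step 2 — invert Sigma (cofactor / det for 3×3, or solve directly):
  Sigma^{-1} = [[0.225, 0.0625, -0.025],
 [0.0625, 0.1562, -0.0625],
 [-0.025, -0.0625, 0.225]].

Step 3 — form the quadratic (x - mu)^T · Sigma^{-1} · (x - mu):
  Sigma^{-1} · (x - mu) = (-0.8125, -0.5312, -0.1875).
  (x - mu)^T · [Sigma^{-1} · (x - mu)] = (-3)·(-0.8125) + (-3)·(-0.5312) + (-2)·(-0.1875) = 4.4062.

Step 4 — take square root: d = √(4.4062) ≈ 2.0991.

d(x, mu) = √(4.4062) ≈ 2.0991


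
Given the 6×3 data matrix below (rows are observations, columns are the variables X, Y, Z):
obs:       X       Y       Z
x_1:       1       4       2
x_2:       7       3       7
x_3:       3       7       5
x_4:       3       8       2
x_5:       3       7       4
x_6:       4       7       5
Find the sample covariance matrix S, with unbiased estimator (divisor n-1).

Step 1 — column means:
  mean(X) = (1 + 7 + 3 + 3 + 3 + 4) / 6 = 21/6 = 3.5
  mean(Y) = (4 + 3 + 7 + 8 + 7 + 7) / 6 = 36/6 = 6
  mean(Z) = (2 + 7 + 5 + 2 + 4 + 5) / 6 = 25/6 = 4.1667

Step 2 — sample covariance S[i,j] = (1/(n-1)) · Σ_k (x_{k,i} - mean_i) · (x_{k,j} - mean_j), with n-1 = 5.
  S[X,X] = ((-2.5)·(-2.5) + (3.5)·(3.5) + (-0.5)·(-0.5) + (-0.5)·(-0.5) + (-0.5)·(-0.5) + (0.5)·(0.5)) / 5 = 19.5/5 = 3.9
  S[X,Y] = ((-2.5)·(-2) + (3.5)·(-3) + (-0.5)·(1) + (-0.5)·(2) + (-0.5)·(1) + (0.5)·(1)) / 5 = -7/5 = -1.4
  S[X,Z] = ((-2.5)·(-2.1667) + (3.5)·(2.8333) + (-0.5)·(0.8333) + (-0.5)·(-2.1667) + (-0.5)·(-0.1667) + (0.5)·(0.8333)) / 5 = 16.5/5 = 3.3
  S[Y,Y] = ((-2)·(-2) + (-3)·(-3) + (1)·(1) + (2)·(2) + (1)·(1) + (1)·(1)) / 5 = 20/5 = 4
  S[Y,Z] = ((-2)·(-2.1667) + (-3)·(2.8333) + (1)·(0.8333) + (2)·(-2.1667) + (1)·(-0.1667) + (1)·(0.8333)) / 5 = -7/5 = -1.4
  S[Z,Z] = ((-2.1667)·(-2.1667) + (2.8333)·(2.8333) + (0.8333)·(0.8333) + (-2.1667)·(-2.1667) + (-0.1667)·(-0.1667) + (0.8333)·(0.8333)) / 5 = 18.8333/5 = 3.7667

S is symmetric (S[j,i] = S[i,j]). Assembling:

S = [[3.9, -1.4, 3.3],
 [-1.4, 4, -1.4],
 [3.3, -1.4, 3.7667]]


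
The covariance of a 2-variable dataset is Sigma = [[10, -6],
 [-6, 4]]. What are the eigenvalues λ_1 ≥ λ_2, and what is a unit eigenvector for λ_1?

Step 1 — characteristic polynomial of 2×2 Sigma:
  det(Sigma - λI) = λ² - trace · λ + det = 0.
  trace = 10 + 4 = 14, det = 10·4 - (-6)² = 4.
Step 2 — discriminant:
  Δ = trace² - 4·det = 196 - 16 = 180.
Step 3 — eigenvalues:
  λ = (trace ± √Δ)/2 = (14 ± 13.4164)/2,
  λ_1 = 13.7082,  λ_2 = 0.2918.

Step 4 — unit eigenvector for λ_1: solve (Sigma - λ_1 I)v = 0. First row:
  (10 - 13.7082)·v_x + (-6)·v_y = 0, i.e. (-3.7082)·v_x + (-6)·v_y = 0,
  so v ∝ (b, λ_1 - a) = (-6, 3.7082); multiply by -1 so the first entry is positive: u = (6, -3.7082).
  ||u|| = √((6)² + (-3.7082)²) = √(49.7508) ≈ 7.0534,
  v_1 = u/||u|| ≈ (0.8507, -0.5257) (||v_1|| = 1).

λ_1 = 13.7082,  λ_2 = 0.2918;  v_1 ≈ (0.8507, -0.5257)


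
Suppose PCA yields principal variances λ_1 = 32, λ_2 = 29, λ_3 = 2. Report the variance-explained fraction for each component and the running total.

Step 1 — total variance = trace(Sigma) = Σ λ_i = 32 + 29 + 2 = 63.

Step 2 — fraction explained by component i = λ_i / Σ λ:
  PC1: 32/63 = 0.5079
  PC2: 29/63 = 0.4603
  PC3: 2/63 = 0.0317

Step 3 — cumulative fraction after k components = (λ_1 + ... + λ_k) / Σ λ:
  k = 1: 32/63 = 0.5079
  k = 2: (32 + 29)/63 = 61/63 = 0.9683
  k = 3: (32 + 29 + 2)/63 = 63/63 = 1

Summary (fraction, with percent):

explained: PC1 0.5079 (50.79%), PC2 0.4603 (46.03%), PC3 0.0317 (3.17%);  cumulative: 0.5079, 0.9683, 1


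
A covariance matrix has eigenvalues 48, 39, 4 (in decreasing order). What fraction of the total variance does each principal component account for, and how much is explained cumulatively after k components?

Step 1 — total variance = trace(Sigma) = Σ λ_i = 48 + 39 + 4 = 91.

Step 2 — fraction explained by component i = λ_i / Σ λ:
  PC1: 48/91 = 0.5275
  PC2: 39/91 = 0.4286
  PC3: 4/91 = 0.044

Step 3 — cumulative fraction after k components = (λ_1 + ... + λ_k) / Σ λ:
  k = 1: 48/91 = 0.5275
  k = 2: (48 + 39)/91 = 87/91 = 0.956
  k = 3: (48 + 39 + 4)/91 = 91/91 = 1

Summary (fraction, with percent):

explained: PC1 0.5275 (52.75%), PC2 0.4286 (42.86%), PC3 0.044 (4.4%);  cumulative: 0.5275, 0.956, 1


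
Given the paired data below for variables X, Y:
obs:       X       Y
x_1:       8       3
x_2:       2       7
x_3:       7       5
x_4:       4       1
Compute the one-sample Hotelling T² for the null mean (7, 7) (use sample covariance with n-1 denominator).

Step 1 — sample mean vector:
  mean(X) = (8 + 2 + 7 + 4) / 4 = 21/4 = 5.25
  mean(Y) = (3 + 7 + 5 + 1) / 4 = 16/4 = 4
  x̄ = (5.25, 4),  deviation x̄ - mu_0 = (5.25, 4) - (7, 7) = (-1.75, -3).

Step 2 — sample covariance matrix, S[i,j] = (1/(n-1)) · Σ_k (x_{k,i} - mean_i) · (x_{k,j} - mean_j), divisor n-1 = 3:
  S[X,X] = ((2.75)·(2.75) + (-3.25)·(-3.25) + (1.75)·(1.75) + (-1.25)·(-1.25)) / 3 = 22.75/3 = 7.5833
  S[X,Y] = ((2.75)·(-1) + (-3.25)·(3) + (1.75)·(1) + (-1.25)·(-3)) / 3 = -7/3 = -2.3333
  S[Y,Y] = ((-1)·(-1) + (3)·(3) + (1)·(1) + (-3)·(-3)) / 3 = 20/3 = 6.6667
  S = [[7.5833, -2.3333],
 [-2.3333, 6.6667]].

Step 3 — invert S. det(S) = 7.5833·6.6667 - (-2.3333)² = 45.1111.
  S^{-1} = (1/det) · [[d, -b], [-b, a]] = [[0.1478, 0.0517],
 [0.0517, 0.1681]].

Step 4 — quadratic form (x̄ - mu_0)^T · S^{-1} · (x̄ - mu_0):
  S^{-1} · (x̄ - mu_0) = (-0.4138, -0.5948),
  (x̄ - mu_0)^T · [...] = (-1.75)·(-0.4138) + (-3)·(-0.5948) = 2.5086.

Step 5 — scale by n: T² = 4 · 2.5086 = 10.0345.

T² ≈ 10.0345


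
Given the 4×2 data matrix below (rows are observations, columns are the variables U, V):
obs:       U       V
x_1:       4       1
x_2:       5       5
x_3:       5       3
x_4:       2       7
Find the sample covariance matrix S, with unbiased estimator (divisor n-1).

Step 1 — column means:
  mean(U) = (4 + 5 + 5 + 2) / 4 = 16/4 = 4
  mean(V) = (1 + 5 + 3 + 7) / 4 = 16/4 = 4

Step 2 — sample covariance S[i,j] = (1/(n-1)) · Σ_k (x_{k,i} - mean_i) · (x_{k,j} - mean_j), with n-1 = 3.
  S[U,U] = ((0)·(0) + (1)·(1) + (1)·(1) + (-2)·(-2)) / 3 = 6/3 = 2
  S[U,V] = ((0)·(-3) + (1)·(1) + (1)·(-1) + (-2)·(3)) / 3 = -6/3 = -2
  S[V,V] = ((-3)·(-3) + (1)·(1) + (-1)·(-1) + (3)·(3)) / 3 = 20/3 = 6.6667

S is symmetric (S[j,i] = S[i,j]). Assembling:

S = [[2, -2],
 [-2, 6.6667]]


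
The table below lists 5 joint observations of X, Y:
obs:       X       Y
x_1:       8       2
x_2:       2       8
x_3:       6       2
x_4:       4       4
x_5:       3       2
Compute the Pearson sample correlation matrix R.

Step 1 — column means:
  mean(X) = (8 + 2 + 6 + 4 + 3) / 5 = 23/5 = 4.6
  mean(Y) = (2 + 8 + 2 + 4 + 2) / 5 = 18/5 = 3.6

Step 2 — sample variances and covariances s[i,j] = (1/(n-1)) · Σ_k (x_{k,i} - mean_i) · (x_{k,j} - mean_j), with n-1 = 4:
  s[X,X] = ((3.4)·(3.4) + (-2.6)·(-2.6) + (1.4)·(1.4) + (-0.6)·(-0.6) + (-1.6)·(-1.6)) / 4 = 23.2/4 = 5.8
  s[X,Y] = ((3.4)·(-1.6) + (-2.6)·(4.4) + (1.4)·(-1.6) + (-0.6)·(0.4) + (-1.6)·(-1.6)) / 4 = -16.8/4 = -4.2
  s[Y,Y] = ((-1.6)·(-1.6) + (4.4)·(4.4) + (-1.6)·(-1.6) + (0.4)·(0.4) + (-1.6)·(-1.6)) / 4 = 27.2/4 = 6.8
  Sample standard deviations s_i = √(s[i,i]):
  s(X) = √(5.8) = 2.4083
  s(Y) = √(6.8) = 2.6077

Step 3 — r_{ij} = s_{ij} / (s_i · s_j):
  r[X,X] = 1 (diagonal).
  r[X,Y] = -4.2 / (2.4083 · 2.6077) = -4.2 / 6.2801 = -0.6688
  r[Y,Y] = 1 (diagonal).

R is symmetric with unit diagonal. Assembling:

R = [[1, -0.6688],
 [-0.6688, 1]]


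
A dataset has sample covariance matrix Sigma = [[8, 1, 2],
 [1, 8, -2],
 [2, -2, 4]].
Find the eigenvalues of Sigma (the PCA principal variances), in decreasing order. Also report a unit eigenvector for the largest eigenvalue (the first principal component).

Step 1 — characteristic polynomial p(λ) = det(λI - Sigma) = λ³ - tr·λ² + c_1·λ - det, where tr = trace, c_1 = sum of the principal 2×2 minors, det = det(Sigma):
  tr = 8 + 8 + 4 = 20,
  c_1 = (8·8 - (1)²) + (8·4 - (2)²) + (8·4 - (-2)²) = 63 + 28 + 28 = 119,
  det = 8·(8·4 - (-2)²) - (1)·((1)·4 - (-2)·(2)) + (2)·((1)·(-2) - 8·(2)) = 8·(28) - (1)·(8) + (2)·(-18) = 180.
  So p(λ) = λ³ - 20λ² + 119λ - 180.
Step 2 — look for an integer root (rational root theorem: any rational root is an integer divisor of 180). Testing λ = 9:
  p(9) = 729 - 1620 + 1071 - 180 = 0  ✓
  Dividing out (λ - 9): p(λ) = (λ - 9)(λ² - 11λ + 20).
Step 3 — remaining eigenvalues from the quadratic λ² - 11λ + 20 = 0:
  Δ = 11² - 4·20 = 121 - 80 = 41,  λ = (11 ± √41)/2 = (11 ± 6.4031)/2 ≈ 8.7016 or 2.2984.
  Sorted: λ_1 = 9,  λ_2 = 8.7016,  λ_3 = 2.2984  (check: sum = 20 = tr ✓).

Step 4 — unit eigenvector for λ_1 = 9: v spans the null space of (Sigma - λ_1 I), whose rows are
  r_1 = (-1, 1, 2),  r_2 = (1, -1, -2),  r_3 = (2, -2, -5).
  v is orthogonal to every row, so take v ∝ r_1 × r_3 = ((1)·(-5) - (2)·(-2), (2)·(2) - (-1)·(-5), (-1)·(-2) - (1)·(2)) = (-1, -1, 0).
  Rescale (multiply by -1 so the first nonzero entry is positive): u = (1, 1, 0).
  ||u|| = √((1)² + (1)² + (0)²) = √(2) ≈ 1.4142,  v_1 = u/||u|| ≈ (0.7071, 0.7071, 0) (||v_1|| = 1).

λ_1 = 9,  λ_2 = 8.7016,  λ_3 = 2.2984;  v_1 ≈ (0.7071, 0.7071, 0)


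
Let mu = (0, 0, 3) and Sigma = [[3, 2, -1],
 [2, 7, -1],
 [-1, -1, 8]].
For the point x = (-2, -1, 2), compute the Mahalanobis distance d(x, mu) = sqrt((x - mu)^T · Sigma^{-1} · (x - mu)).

Step 1 — centre the observation: (x - mu) = (-2, -1, -1).

Step 2 — invert Sigma (cofactor / det for 3×3, or solve directly):
  Sigma^{-1} = [[0.4231, -0.1154, 0.0385],
 [-0.1154, 0.1769, 0.0077],
 [0.0385, 0.0077, 0.1308]].

Step 3 — form the quadratic (x - mu)^T · Sigma^{-1} · (x - mu):
  Sigma^{-1} · (x - mu) = (-0.7692, 0.0462, -0.2154).
  (x - mu)^T · [Sigma^{-1} · (x - mu)] = (-2)·(-0.7692) + (-1)·(0.0462) + (-1)·(-0.2154) = 1.7077.

Step 4 — take square root: d = √(1.7077) ≈ 1.3068.

d(x, mu) = √(1.7077) ≈ 1.3068


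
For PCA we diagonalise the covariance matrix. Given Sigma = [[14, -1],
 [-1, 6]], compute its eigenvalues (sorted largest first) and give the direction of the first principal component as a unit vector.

Step 1 — characteristic polynomial of 2×2 Sigma:
  det(Sigma - λI) = λ² - trace · λ + det = 0.
  trace = 14 + 6 = 20, det = 14·6 - (-1)² = 83.
Step 2 — discriminant:
  Δ = trace² - 4·det = 400 - 332 = 68.
Step 3 — eigenvalues:
  λ = (trace ± √Δ)/2 = (20 ± 8.2462)/2,
  λ_1 = 14.1231,  λ_2 = 5.8769.

Step 4 — unit eigenvector for λ_1: solve (Sigma - λ_1 I)v = 0. First row:
  (14 - 14.1231)·v_x + (-1)·v_y = 0, i.e. (-0.1231)·v_x + (-1)·v_y = 0,
  so v ∝ (b, λ_1 - a) = (-1, 0.1231); multiply by -1 so the first entry is positive: u = (1, -0.1231).
  ||u|| = √((1)² + (-0.1231)²) = √(1.0152) ≈ 1.0075,
  v_1 = u/||u|| ≈ (0.9925, -0.1222) (||v_1|| = 1).

λ_1 = 14.1231,  λ_2 = 5.8769;  v_1 ≈ (0.9925, -0.1222)


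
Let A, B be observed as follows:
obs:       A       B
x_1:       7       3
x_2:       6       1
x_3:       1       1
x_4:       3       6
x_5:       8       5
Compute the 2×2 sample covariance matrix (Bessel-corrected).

Step 1 — column means:
  mean(A) = (7 + 6 + 1 + 3 + 8) / 5 = 25/5 = 5
  mean(B) = (3 + 1 + 1 + 6 + 5) / 5 = 16/5 = 3.2

Step 2 — sample covariance S[i,j] = (1/(n-1)) · Σ_k (x_{k,i} - mean_i) · (x_{k,j} - mean_j), with n-1 = 4.
  S[A,A] = ((2)·(2) + (1)·(1) + (-4)·(-4) + (-2)·(-2) + (3)·(3)) / 4 = 34/4 = 8.5
  S[A,B] = ((2)·(-0.2) + (1)·(-2.2) + (-4)·(-2.2) + (-2)·(2.8) + (3)·(1.8)) / 4 = 6/4 = 1.5
  S[B,B] = ((-0.2)·(-0.2) + (-2.2)·(-2.2) + (-2.2)·(-2.2) + (2.8)·(2.8) + (1.8)·(1.8)) / 4 = 20.8/4 = 5.2

S is symmetric (S[j,i] = S[i,j]). Assembling:

S = [[8.5, 1.5],
 [1.5, 5.2]]


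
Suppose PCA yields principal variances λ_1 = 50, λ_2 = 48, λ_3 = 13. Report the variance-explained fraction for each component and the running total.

Step 1 — total variance = trace(Sigma) = Σ λ_i = 50 + 48 + 13 = 111.

Step 2 — fraction explained by component i = λ_i / Σ λ:
  PC1: 50/111 = 0.4505
  PC2: 48/111 = 0.4324
  PC3: 13/111 = 0.1171

Step 3 — cumulative fraction after k components = (λ_1 + ... + λ_k) / Σ λ:
  k = 1: 50/111 = 0.4505
  k = 2: (50 + 48)/111 = 98/111 = 0.8829
  k = 3: (50 + 48 + 13)/111 = 111/111 = 1

Summary (fraction, with percent):

explained: PC1 0.4505 (45.05%), PC2 0.4324 (43.24%), PC3 0.1171 (11.71%);  cumulative: 0.4505, 0.8829, 1


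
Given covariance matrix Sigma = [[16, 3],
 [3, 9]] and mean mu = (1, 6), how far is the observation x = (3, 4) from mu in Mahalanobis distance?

Step 1 — centre the observation: (x - mu) = (2, -2).

Step 2 — invert Sigma. det(Sigma) = 16·9 - (3)² = 135.
  Sigma^{-1} = (1/det) · [[d, -b], [-b, a]] = [[0.0667, -0.0222],
 [-0.0222, 0.1185]].

Step 3 — form the quadratic (x - mu)^T · Sigma^{-1} · (x - mu):
  Sigma^{-1} · (x - mu) = (0.1778, -0.2815).
  (x - mu)^T · [Sigma^{-1} · (x - mu)] = (2)·(0.1778) + (-2)·(-0.2815) = 0.9185.

Step 4 — take square root: d = √(0.9185) ≈ 0.9584.

d(x, mu) = √(0.9185) ≈ 0.9584


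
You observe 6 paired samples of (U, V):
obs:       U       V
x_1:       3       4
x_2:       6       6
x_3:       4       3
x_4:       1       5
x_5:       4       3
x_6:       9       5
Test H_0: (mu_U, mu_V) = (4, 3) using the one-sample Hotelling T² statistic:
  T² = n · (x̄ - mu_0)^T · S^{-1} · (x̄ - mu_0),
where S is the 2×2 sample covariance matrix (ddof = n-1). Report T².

Step 1 — sample mean vector:
  mean(U) = (3 + 6 + 4 + 1 + 4 + 9) / 6 = 27/6 = 4.5
  mean(V) = (4 + 6 + 3 + 5 + 3 + 5) / 6 = 26/6 = 4.3333
  x̄ = (4.5, 4.3333),  deviation x̄ - mu_0 = (4.5, 4.3333) - (4, 3) = (0.5, 1.3333).

Step 2 — sample covariance matrix, S[i,j] = (1/(n-1)) · Σ_k (x_{k,i} - mean_i) · (x_{k,j} - mean_j), divisor n-1 = 5:
  S[U,U] = ((-1.5)·(-1.5) + (1.5)·(1.5) + (-0.5)·(-0.5) + (-3.5)·(-3.5) + (-0.5)·(-0.5) + (4.5)·(4.5)) / 5 = 37.5/5 = 7.5
  S[U,V] = ((-1.5)·(-0.3333) + (1.5)·(1.6667) + (-0.5)·(-1.3333) + (-3.5)·(0.6667) + (-0.5)·(-1.3333) + (4.5)·(0.6667)) / 5 = 5/5 = 1
  S[V,V] = ((-0.3333)·(-0.3333) + (1.6667)·(1.6667) + (-1.3333)·(-1.3333) + (0.6667)·(0.6667) + (-1.3333)·(-1.3333) + (0.6667)·(0.6667)) / 5 = 7.3333/5 = 1.4667
  S = [[7.5, 1],
 [1, 1.4667]].

Step 3 — invert S. det(S) = 7.5·1.4667 - (1)² = 10.
  S^{-1} = (1/det) · [[d, -b], [-b, a]] = [[0.1467, -0.1],
 [-0.1, 0.75]].

Step 4 — quadratic form (x̄ - mu_0)^T · S^{-1} · (x̄ - mu_0):
  S^{-1} · (x̄ - mu_0) = (-0.06, 0.95),
  (x̄ - mu_0)^T · [...] = (0.5)·(-0.06) + (1.3333)·(0.95) = 1.2367.

Step 5 — scale by n: T² = 6 · 1.2367 = 7.42.

T² ≈ 7.42


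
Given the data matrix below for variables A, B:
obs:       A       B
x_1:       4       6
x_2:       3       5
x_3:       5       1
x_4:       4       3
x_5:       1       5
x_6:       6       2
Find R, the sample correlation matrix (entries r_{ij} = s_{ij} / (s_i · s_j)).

Step 1 — column means:
  mean(A) = (4 + 3 + 5 + 4 + 1 + 6) / 6 = 23/6 = 3.8333
  mean(B) = (6 + 5 + 1 + 3 + 5 + 2) / 6 = 22/6 = 3.6667

Step 2 — sample variances and covariances s[i,j] = (1/(n-1)) · Σ_k (x_{k,i} - mean_i) · (x_{k,j} - mean_j), with n-1 = 5:
  s[A,A] = ((0.1667)·(0.1667) + (-0.8333)·(-0.8333) + (1.1667)·(1.1667) + (0.1667)·(0.1667) + (-2.8333)·(-2.8333) + (2.1667)·(2.1667)) / 5 = 14.8333/5 = 2.9667
  s[A,B] = ((0.1667)·(2.3333) + (-0.8333)·(1.3333) + (1.1667)·(-2.6667) + (0.1667)·(-0.6667) + (-2.8333)·(1.3333) + (2.1667)·(-1.6667)) / 5 = -11.3333/5 = -2.2667
  s[B,B] = ((2.3333)·(2.3333) + (1.3333)·(1.3333) + (-2.6667)·(-2.6667) + (-0.6667)·(-0.6667) + (1.3333)·(1.3333) + (-1.6667)·(-1.6667)) / 5 = 19.3333/5 = 3.8667
  Sample standard deviations s_i = √(s[i,i]):
  s(A) = √(2.9667) = 1.7224
  s(B) = √(3.8667) = 1.9664

Step 3 — r_{ij} = s_{ij} / (s_i · s_j):
  r[A,A] = 1 (diagonal).
  r[A,B] = -2.2667 / (1.7224 · 1.9664) = -2.2667 / 3.3869 = -0.6692
  r[B,B] = 1 (diagonal).

R is symmetric with unit diagonal. Assembling:

R = [[1, -0.6692],
 [-0.6692, 1]]


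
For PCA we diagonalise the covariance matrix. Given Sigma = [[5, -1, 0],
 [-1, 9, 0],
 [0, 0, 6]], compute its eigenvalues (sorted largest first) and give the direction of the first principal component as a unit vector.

Step 1 — characteristic polynomial p(λ) = det(λI - Sigma) = λ³ - tr·λ² + c_1·λ - det, where tr = trace, c_1 = sum of the principal 2×2 minors, det = det(Sigma):
  tr = 5 + 9 + 6 = 20,
  c_1 = (5·9 - (-1)²) + (5·6 - (0)²) + (9·6 - (0)²) = 44 + 30 + 54 = 128,
  det = 5·(9·6 - (0)²) - (-1)·((-1)·6 - (0)·(0)) + (0)·((-1)·(0) - 9·(0)) = 5·(54) - (-1)·(-6) + (0)·(0) = 264.
  So p(λ) = λ³ - 20λ² + 128λ - 264.
Step 2 — look for an integer root (rational root theorem: any rational root is an integer divisor of 264). Testing λ = 6:
  p(6) = 216 - 720 + 768 - 264 = 0  ✓
  Dividing out (λ - 6): p(λ) = (λ - 6)(λ² - 14λ + 44).
Step 3 — remaining eigenvalues from the quadratic λ² - 14λ + 44 = 0:
  Δ = 14² - 4·44 = 196 - 176 = 20,  λ = (14 ± √20)/2 = (14 ± 4.4721)/2 ≈ 9.2361 or 4.7639.
  Sorted: λ_1 = 9.2361,  λ_2 = 6,  λ_3 = 4.7639  (check: sum = 20 = tr ✓).

Step 4 — unit eigenvector for λ_1 ≈ 9.2361: v spans the null space of (Sigma - λ_1 I), whose rows are
  r_1 = (-4.2361, -1, 0),  r_2 = (-1, -0.2361, 0),  r_3 = (0, 0, -3.2361).
  v is orthogonal to every row, so take v ∝ r_1 × r_3 = ((-1)·(-3.2361) - (0)·(0), (0)·(0) - (-4.2361)·(-3.2361), (-4.2361)·(0) - (-1)·(0)) ≈ (3.2361, -13.7082, 0).
  Let u = (3.2361, -13.7082, 0).
  ||u|| = √((3.2361)² + (-13.7082)² + (0)²) = √(198.387) ≈ 14.085,  v_1 = u/||u|| ≈ (0.2298, -0.9732, 0) (||v_1|| = 1).

λ_1 = 9.2361,  λ_2 = 6,  λ_3 = 4.7639;  v_1 ≈ (0.2298, -0.9732, 0)


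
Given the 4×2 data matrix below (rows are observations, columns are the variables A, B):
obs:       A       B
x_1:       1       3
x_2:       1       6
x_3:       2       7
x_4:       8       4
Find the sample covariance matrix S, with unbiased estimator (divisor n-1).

Step 1 — column means:
  mean(A) = (1 + 1 + 2 + 8) / 4 = 12/4 = 3
  mean(B) = (3 + 6 + 7 + 4) / 4 = 20/4 = 5

Step 2 — sample covariance S[i,j] = (1/(n-1)) · Σ_k (x_{k,i} - mean_i) · (x_{k,j} - mean_j), with n-1 = 3.
  S[A,A] = ((-2)·(-2) + (-2)·(-2) + (-1)·(-1) + (5)·(5)) / 3 = 34/3 = 11.3333
  S[A,B] = ((-2)·(-2) + (-2)·(1) + (-1)·(2) + (5)·(-1)) / 3 = -5/3 = -1.6667
  S[B,B] = ((-2)·(-2) + (1)·(1) + (2)·(2) + (-1)·(-1)) / 3 = 10/3 = 3.3333

S is symmetric (S[j,i] = S[i,j]). Assembling:

S = [[11.3333, -1.6667],
 [-1.6667, 3.3333]]


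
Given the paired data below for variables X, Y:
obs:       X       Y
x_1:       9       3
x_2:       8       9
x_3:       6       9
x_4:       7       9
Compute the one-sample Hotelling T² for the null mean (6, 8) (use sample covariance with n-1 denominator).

Step 1 — sample mean vector:
  mean(X) = (9 + 8 + 6 + 7) / 4 = 30/4 = 7.5
  mean(Y) = (3 + 9 + 9 + 9) / 4 = 30/4 = 7.5
  x̄ = (7.5, 7.5),  deviation x̄ - mu_0 = (7.5, 7.5) - (6, 8) = (1.5, -0.5).

Step 2 — sample covariance matrix, S[i,j] = (1/(n-1)) · Σ_k (x_{k,i} - mean_i) · (x_{k,j} - mean_j), divisor n-1 = 3:
  S[X,X] = ((1.5)·(1.5) + (0.5)·(0.5) + (-1.5)·(-1.5) + (-0.5)·(-0.5)) / 3 = 5/3 = 1.6667
  S[X,Y] = ((1.5)·(-4.5) + (0.5)·(1.5) + (-1.5)·(1.5) + (-0.5)·(1.5)) / 3 = -9/3 = -3
  S[Y,Y] = ((-4.5)·(-4.5) + (1.5)·(1.5) + (1.5)·(1.5) + (1.5)·(1.5)) / 3 = 27/3 = 9
  S = [[1.6667, -3],
 [-3, 9]].

Step 3 — invert S. det(S) = 1.6667·9 - (-3)² = 6.
  S^{-1} = (1/det) · [[d, -b], [-b, a]] = [[1.5, 0.5],
 [0.5, 0.2778]].

Step 4 — quadratic form (x̄ - mu_0)^T · S^{-1} · (x̄ - mu_0):
  S^{-1} · (x̄ - mu_0) = (2, 0.6111),
  (x̄ - mu_0)^T · [...] = (1.5)·(2) + (-0.5)·(0.6111) = 2.6944.

Step 5 — scale by n: T² = 4 · 2.6944 = 10.7778.

T² ≈ 10.7778


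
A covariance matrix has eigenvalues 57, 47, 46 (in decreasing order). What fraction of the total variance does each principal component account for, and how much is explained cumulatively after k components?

Step 1 — total variance = trace(Sigma) = Σ λ_i = 57 + 47 + 46 = 150.

Step 2 — fraction explained by component i = λ_i / Σ λ:
  PC1: 57/150 = 0.38
  PC2: 47/150 = 0.3133
  PC3: 46/150 = 0.3067

Step 3 — cumulative fraction after k components = (λ_1 + ... + λ_k) / Σ λ:
  k = 1: 57/150 = 0.38
  k = 2: (57 + 47)/150 = 104/150 = 0.6933
  k = 3: (57 + 47 + 46)/150 = 150/150 = 1

Summary (fraction, with percent):

explained: PC1 0.38 (38%), PC2 0.3133 (31.33%), PC3 0.3067 (30.67%);  cumulative: 0.38, 0.6933, 1


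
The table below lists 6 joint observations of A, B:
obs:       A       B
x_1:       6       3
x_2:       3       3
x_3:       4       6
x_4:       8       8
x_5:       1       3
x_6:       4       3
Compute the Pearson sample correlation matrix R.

Step 1 — column means:
  mean(A) = (6 + 3 + 4 + 8 + 1 + 4) / 6 = 26/6 = 4.3333
  mean(B) = (3 + 3 + 6 + 8 + 3 + 3) / 6 = 26/6 = 4.3333

Step 2 — sample variances and covariances s[i,j] = (1/(n-1)) · Σ_k (x_{k,i} - mean_i) · (x_{k,j} - mean_j), with n-1 = 5:
  s[A,A] = ((1.6667)·(1.6667) + (-1.3333)·(-1.3333) + (-0.3333)·(-0.3333) + (3.6667)·(3.6667) + (-3.3333)·(-3.3333) + (-0.3333)·(-0.3333)) / 5 = 29.3333/5 = 5.8667
  s[A,B] = ((1.6667)·(-1.3333) + (-1.3333)·(-1.3333) + (-0.3333)·(1.6667) + (3.6667)·(3.6667) + (-3.3333)·(-1.3333) + (-0.3333)·(-1.3333)) / 5 = 17.3333/5 = 3.4667
  s[B,B] = ((-1.3333)·(-1.3333) + (-1.3333)·(-1.3333) + (1.6667)·(1.6667) + (3.6667)·(3.6667) + (-1.3333)·(-1.3333) + (-1.3333)·(-1.3333)) / 5 = 23.3333/5 = 4.6667
  Sample standard deviations s_i = √(s[i,i]):
  s(A) = √(5.8667) = 2.4221
  s(B) = √(4.6667) = 2.1602

Step 3 — r_{ij} = s_{ij} / (s_i · s_j):
  r[A,A] = 1 (diagonal).
  r[A,B] = 3.4667 / (2.4221 · 2.1602) = 3.4667 / 5.2324 = 0.6625
  r[B,B] = 1 (diagonal).

R is symmetric with unit diagonal. Assembling:

R = [[1, 0.6625],
 [0.6625, 1]]


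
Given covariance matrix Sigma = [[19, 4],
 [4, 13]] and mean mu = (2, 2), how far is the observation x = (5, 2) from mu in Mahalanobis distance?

Step 1 — centre the observation: (x - mu) = (3, 0).

Step 2 — invert Sigma. det(Sigma) = 19·13 - (4)² = 231.
  Sigma^{-1} = (1/det) · [[d, -b], [-b, a]] = [[0.0563, -0.0173],
 [-0.0173, 0.0823]].

Step 3 — form the quadratic (x - mu)^T · Sigma^{-1} · (x - mu):
  Sigma^{-1} · (x - mu) = (0.1688, -0.0519).
  (x - mu)^T · [Sigma^{-1} · (x - mu)] = (3)·(0.1688) + (0)·(-0.0519) = 0.5065.

Step 4 — take square root: d = √(0.5065) ≈ 0.7117.

d(x, mu) = √(0.5065) ≈ 0.7117


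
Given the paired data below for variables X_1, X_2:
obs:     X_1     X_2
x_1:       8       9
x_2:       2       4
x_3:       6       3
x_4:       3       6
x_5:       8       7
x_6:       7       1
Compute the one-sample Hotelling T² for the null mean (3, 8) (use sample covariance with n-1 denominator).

Step 1 — sample mean vector:
  mean(X_1) = (8 + 2 + 6 + 3 + 8 + 7) / 6 = 34/6 = 5.6667
  mean(X_2) = (9 + 4 + 3 + 6 + 7 + 1) / 6 = 30/6 = 5
  x̄ = (5.6667, 5),  deviation x̄ - mu_0 = (5.6667, 5) - (3, 8) = (2.6667, -3).

Step 2 — sample covariance matrix, S[i,j] = (1/(n-1)) · Σ_k (x_{k,i} - mean_i) · (x_{k,j} - mean_j), divisor n-1 = 5:
  S[X_1,X_1] = ((2.3333)·(2.3333) + (-3.6667)·(-3.6667) + (0.3333)·(0.3333) + (-2.6667)·(-2.6667) + (2.3333)·(2.3333) + (1.3333)·(1.3333)) / 5 = 33.3333/5 = 6.6667
  S[X_1,X_2] = ((2.3333)·(4) + (-3.6667)·(-1) + (0.3333)·(-2) + (-2.6667)·(1) + (2.3333)·(2) + (1.3333)·(-4)) / 5 = 9/5 = 1.8
  S[X_2,X_2] = ((4)·(4) + (-1)·(-1) + (-2)·(-2) + (1)·(1) + (2)·(2) + (-4)·(-4)) / 5 = 42/5 = 8.4
  S = [[6.6667, 1.8],
 [1.8, 8.4]].

Step 3 — invert S. det(S) = 6.6667·8.4 - (1.8)² = 52.76.
  S^{-1} = (1/det) · [[d, -b], [-b, a]] = [[0.1592, -0.0341],
 [-0.0341, 0.1264]].

Step 4 — quadratic form (x̄ - mu_0)^T · S^{-1} · (x̄ - mu_0):
  S^{-1} · (x̄ - mu_0) = (0.5269, -0.4701),
  (x̄ - mu_0)^T · [...] = (2.6667)·(0.5269) + (-3)·(-0.4701) = 2.8153.

Step 5 — scale by n: T² = 6 · 2.8153 = 16.8916.

T² ≈ 16.8916


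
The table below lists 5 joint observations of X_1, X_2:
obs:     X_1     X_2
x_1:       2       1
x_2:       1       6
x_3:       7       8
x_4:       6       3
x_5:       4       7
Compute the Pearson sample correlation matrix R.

Step 1 — column means:
  mean(X_1) = (2 + 1 + 7 + 6 + 4) / 5 = 20/5 = 4
  mean(X_2) = (1 + 6 + 8 + 3 + 7) / 5 = 25/5 = 5

Step 2 — sample variances and covariances s[i,j] = (1/(n-1)) · Σ_k (x_{k,i} - mean_i) · (x_{k,j} - mean_j), with n-1 = 4:
  s[X_1,X_1] = ((-2)·(-2) + (-3)·(-3) + (3)·(3) + (2)·(2) + (0)·(0)) / 4 = 26/4 = 6.5
  s[X_1,X_2] = ((-2)·(-4) + (-3)·(1) + (3)·(3) + (2)·(-2) + (0)·(2)) / 4 = 10/4 = 2.5
  s[X_2,X_2] = ((-4)·(-4) + (1)·(1) + (3)·(3) + (-2)·(-2) + (2)·(2)) / 4 = 34/4 = 8.5
  Sample standard deviations s_i = √(s[i,i]):
  s(X_1) = √(6.5) = 2.5495
  s(X_2) = √(8.5) = 2.9155

Step 3 — r_{ij} = s_{ij} / (s_i · s_j):
  r[X_1,X_1] = 1 (diagonal).
  r[X_1,X_2] = 2.5 / (2.5495 · 2.9155) = 2.5 / 7.433 = 0.3363
  r[X_2,X_2] = 1 (diagonal).

R is symmetric with unit diagonal. Assembling:

R = [[1, 0.3363],
 [0.3363, 1]]


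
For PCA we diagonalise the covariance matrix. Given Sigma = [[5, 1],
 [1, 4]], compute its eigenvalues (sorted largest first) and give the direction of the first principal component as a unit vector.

Step 1 — characteristic polynomial of 2×2 Sigma:
  det(Sigma - λI) = λ² - trace · λ + det = 0.
  trace = 5 + 4 = 9, det = 5·4 - (1)² = 19.
Step 2 — discriminant:
  Δ = trace² - 4·det = 81 - 76 = 5.
Step 3 — eigenvalues:
  λ = (trace ± √Δ)/2 = (9 ± 2.2361)/2,
  λ_1 = 5.618,  λ_2 = 3.382.

Step 4 — unit eigenvector for λ_1: solve (Sigma - λ_1 I)v = 0. First row:
  (5 - 5.618)·v_x + (1)·v_y = 0, i.e. (-0.618)·v_x + (1)·v_y = 0,
  so v ∝ (b, λ_1 - a) = (1, 0.618) = u.
  ||u|| = √((1)² + (0.618)²) = √(1.382) ≈ 1.1756,
  v_1 = u/||u|| ≈ (0.8507, 0.5257) (||v_1|| = 1).

λ_1 = 5.618,  λ_2 = 3.382;  v_1 ≈ (0.8507, 0.5257)
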